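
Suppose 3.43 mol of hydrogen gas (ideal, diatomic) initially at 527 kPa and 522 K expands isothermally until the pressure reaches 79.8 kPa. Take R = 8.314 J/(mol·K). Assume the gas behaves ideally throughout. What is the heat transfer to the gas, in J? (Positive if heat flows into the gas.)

28100 J

V₁ = nRT₁/P₁ = 3.43×8.314×522/527 = 28.2 L.
Isothermal: T stays 522 K; PV = const ⇒ V₂ = 187 L, P₂ = 79.8 kPa.
ΔU = 0 (ideal gas, T constant).
W = nRT ln(V₂/V₁) = 3.43×8.314×522×ln(6.60) = 28100 J.
Q = ΔU + W = 28100 J.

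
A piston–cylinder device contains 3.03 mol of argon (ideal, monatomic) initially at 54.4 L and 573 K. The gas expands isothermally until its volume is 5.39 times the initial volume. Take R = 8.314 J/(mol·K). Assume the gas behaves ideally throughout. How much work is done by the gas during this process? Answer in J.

P₁ = nRT₁/V₁ = 3.03×8.314×573/54.4 = 265 kPa.
Isothermal: T stays 573 K; PV = const ⇒ V₂ = 293 L, P₂ = 49.2 kPa.
W = nRT ln(V₂/V₁) = 3.03×8.314×573×ln(5.39) = 24300 J.

24300 J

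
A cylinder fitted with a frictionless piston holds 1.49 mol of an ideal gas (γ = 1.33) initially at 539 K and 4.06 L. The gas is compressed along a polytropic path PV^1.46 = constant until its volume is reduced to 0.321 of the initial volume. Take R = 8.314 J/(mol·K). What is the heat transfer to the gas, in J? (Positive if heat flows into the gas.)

3930 J

P₁ = nRT₁/V₁ = 1.49×8.314×539/4.06 = 1640 kPa.
Polytropic n=1.46: T₂ = T₁(V₁/V₂)^(n−1) = 539×(3.12)^0.46 = 909 K; P₂ = P₁(V₁/V₂)^n = 8640 kPa.
W = (P₁V₁−P₂V₂)/(n−1) = (1640×4.06−8640×1.30)/0.46 = -9970 J.
ΔU = nCvΔT = 1.49×25.2×(909−539) = 13900 J.
Q = ΔU + W = 3930 J.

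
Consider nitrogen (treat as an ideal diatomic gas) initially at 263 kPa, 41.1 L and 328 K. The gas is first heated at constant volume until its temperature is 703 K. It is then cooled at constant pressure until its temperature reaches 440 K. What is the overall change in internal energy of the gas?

9230 J

n = P₁V₁/(RT₁) = 263×41.1/(8.314×328) = 3.96 mol.
Step 1 — Isochoric: V stays 41.1 L; P/T = const ⇒ T₂ = 703 K, P₂ = 564 kPa.
W = 0 (no volume change).
ΔU = nCvΔT = 3.96×20.8×(703−328) = 30900 J.
Q = ΔU = 30900 J.
State after step 1: P = 564 kPa, V = 41.1 L, T = 703 K.
Step 2 — Isobaric: P stays 564 kPa; V/T = const ⇒ T₂ = 440 K, V₂ = 25.7 L.
W = PΔV = 564×(25.7−41.1) kPa·L = -8670 J.
ΔU = nCvΔT = 3.96×20.8×(440−703) = -21700 J.
Q = ΔU + W = nCpΔT = -30300 J.
Net over both steps: W = -8670 J, Q = 560 J, ΔU = 9230 J.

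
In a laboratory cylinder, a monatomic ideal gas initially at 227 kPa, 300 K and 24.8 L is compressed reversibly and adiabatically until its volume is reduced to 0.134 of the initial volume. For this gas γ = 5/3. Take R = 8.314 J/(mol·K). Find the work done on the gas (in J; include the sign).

23800 J

n = P₁V₁/(RT₁) = 227×24.8/(8.314×300) = 2.26 mol.
Adiabatic: TV^(γ−1) = const ⇒ T₂ = 300×(7.46)^0.667 = 1150 K; PV^γ = const ⇒ P₂ = 6470 kPa.
ΔU = nCvΔT = 2.26×12.5×(1150−300) = 23800 J.
Q = 0 for an adiabatic process, so W = −ΔU = -23800 J.
Work done on the gas = −W_by = 23800 J.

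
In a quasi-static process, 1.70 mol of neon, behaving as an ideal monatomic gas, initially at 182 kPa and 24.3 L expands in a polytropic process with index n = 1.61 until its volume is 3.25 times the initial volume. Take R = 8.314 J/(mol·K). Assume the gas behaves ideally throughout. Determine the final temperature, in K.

T₁ = P₁V₁/(nR) = 182×24.3/(1.70×8.314) = 313 K.
Polytropic n=1.61: T₂ = T₁(V₁/V₂)^(n−1) = 313×(0.308)^0.61 = 152 K; P₂ = P₁(V₁/V₂)^n = 27.3 kPa.

152 K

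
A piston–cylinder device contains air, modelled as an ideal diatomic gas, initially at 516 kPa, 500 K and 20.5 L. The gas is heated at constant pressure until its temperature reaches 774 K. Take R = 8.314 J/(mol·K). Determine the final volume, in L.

31.7 L

Isobaric: P stays 516 kPa; V/T = const ⇒ T₂ = 774 K, V₂ = 31.7 L.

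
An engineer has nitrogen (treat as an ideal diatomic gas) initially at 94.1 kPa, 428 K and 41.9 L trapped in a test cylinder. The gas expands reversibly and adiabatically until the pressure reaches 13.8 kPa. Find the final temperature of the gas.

Adiabatic: T₂/T₁ = (P₂/P₁)^((γ−1)/γ) ⇒ T₂ = 428×(0.147)^0.286 = 247 K; V₂ = 165 L.

247 K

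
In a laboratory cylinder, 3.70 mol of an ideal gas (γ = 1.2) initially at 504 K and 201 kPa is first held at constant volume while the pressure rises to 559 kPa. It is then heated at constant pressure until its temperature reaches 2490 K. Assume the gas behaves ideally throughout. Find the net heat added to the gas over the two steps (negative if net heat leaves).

339000 J

V₁ = nRT₁/P₁ = 3.70×8.314×504/201 = 77.1 L.
Step 1 — Isochoric: V stays 77.1 L; P/T = const ⇒ T₂ = 1400 K, P₂ = 559 kPa.
W = 0 (no volume change).
ΔU = nCvΔT = 3.70×41.6×(1400−504) = 138000 J.
Q = ΔU = 138000 J.
State after step 1: P = 559 kPa, V = 77.1 L, T = 1400 K.
Step 2 — Isobaric: P stays 559 kPa; V/T = const ⇒ T₂ = 2490 K, V₂ = 137 L.
W = PΔV = 559×(137−77.1) kPa·L = 33500 J.
ΔU = nCvΔT = 3.70×41.6×(2490−1400) = 167000 J.
Q = ΔU + W = nCpΔT = 201000 J.
Net over both steps: W = 33500 J, Q = 339000 J, ΔU = 305000 J.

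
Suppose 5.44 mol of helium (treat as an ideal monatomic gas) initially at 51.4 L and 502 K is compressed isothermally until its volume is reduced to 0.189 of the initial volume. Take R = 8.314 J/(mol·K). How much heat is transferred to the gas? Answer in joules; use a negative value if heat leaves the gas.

P₁ = nRT₁/V₁ = 5.44×8.314×502/51.4 = 442 kPa.
Isothermal: T stays 502 K; PV = const ⇒ V₂ = 9.71 L, P₂ = 2340 kPa.
ΔU = 0 (ideal gas, T constant).
W = nRT ln(V₂/V₁) = 5.44×8.314×502×ln(0.189) = -37800 J.
Q = ΔU + W = -37800 J.

-37800 J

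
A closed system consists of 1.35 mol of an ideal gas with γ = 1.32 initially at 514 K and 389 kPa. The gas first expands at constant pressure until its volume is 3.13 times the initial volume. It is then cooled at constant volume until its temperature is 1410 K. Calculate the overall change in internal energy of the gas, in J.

31400 J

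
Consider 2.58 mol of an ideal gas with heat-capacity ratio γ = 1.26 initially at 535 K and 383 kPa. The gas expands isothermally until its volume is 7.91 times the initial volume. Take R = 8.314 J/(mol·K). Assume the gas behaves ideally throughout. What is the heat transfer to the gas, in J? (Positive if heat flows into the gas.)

23700 J

V₁ = nRT₁/P₁ = 2.58×8.314×535/383 = 30.0 L.
Isothermal: T stays 535 K; PV = const ⇒ V₂ = 237 L, P₂ = 48.4 kPa.
ΔU = 0 (ideal gas, T constant).
W = nRT ln(V₂/V₁) = 2.58×8.314×535×ln(7.91) = 23700 J.
Q = ΔU + W = 23700 J.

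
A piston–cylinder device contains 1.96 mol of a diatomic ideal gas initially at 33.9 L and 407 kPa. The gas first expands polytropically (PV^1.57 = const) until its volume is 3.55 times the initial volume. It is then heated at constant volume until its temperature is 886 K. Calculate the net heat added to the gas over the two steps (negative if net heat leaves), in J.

T₁ = P₁V₁/(nR) = 407×33.9/(1.96×8.314) = 847 K.
Step 1 — Polytropic n=1.57: T₂ = T₁(V₁/V₂)^(n−1) = 847×(0.282)^0.57 = 411 K; P₂ = P₁(V₁/V₂)^n = 55.7 kPa.
W = (P₁V₁−P₂V₂)/(n−1) = (407×33.9−55.7×120)/0.57 = 12400 J.
ΔU = nCvΔT = 1.96×20.8×(411−847) = -17700 J.
Q = ΔU + W = -5290 J.
State after step 1: P = 55.7 kPa, V = 120 L, T = 411 K.
Step 2 — Isochoric: V stays 120 L; P/T = const ⇒ T₂ = 886 K, P₂ = 120 kPa.
W = 0 (no volume change).
ΔU = nCvΔT = 1.96×20.8×(886−411) = 19300 J.
Q = ΔU = 19300 J.
Net over both steps: W = 12400 J, Q = 14100 J, ΔU = 1600 J.

14100 J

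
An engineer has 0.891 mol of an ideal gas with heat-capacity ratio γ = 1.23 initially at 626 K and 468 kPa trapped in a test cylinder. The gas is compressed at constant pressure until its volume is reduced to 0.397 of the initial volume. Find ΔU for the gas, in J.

V₁ = nRT₁/P₁ = 0.891×8.314×626/468 = 9.91 L.
Isobaric: P stays 468 kPa; V/T = const ⇒ T₂ = 249 K, V₂ = 3.93 L.
For an ideal gas ΔU = nCvΔT with Cv = R/(γ−1) = 36.1 J/(mol·K).
ΔU = 0.891×36.1×(249−626) = -12200 J.

-12200 J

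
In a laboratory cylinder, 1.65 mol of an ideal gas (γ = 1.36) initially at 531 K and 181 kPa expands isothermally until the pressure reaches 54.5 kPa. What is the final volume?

V₁ = nRT₁/P₁ = 1.65×8.314×531/181 = 40.2 L.
Isothermal: T stays 531 K; PV = const ⇒ V₂ = 134 L, P₂ = 54.5 kPa.

134 L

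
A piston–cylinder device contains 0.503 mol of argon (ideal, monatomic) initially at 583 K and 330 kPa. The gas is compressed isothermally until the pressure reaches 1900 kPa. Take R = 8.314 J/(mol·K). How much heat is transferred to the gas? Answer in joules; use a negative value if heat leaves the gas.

-4270 J

V₁ = nRT₁/P₁ = 0.503×8.314×583/330 = 7.39 L.
Isothermal: T stays 583 K; PV = const ⇒ V₂ = 1.28 L, P₂ = 1900 kPa.
ΔU = 0 (ideal gas, T constant).
W = nRT ln(V₂/V₁) = 0.503×8.314×583×ln(0.174) = -4270 J.
Q = ΔU + W = -4270 J.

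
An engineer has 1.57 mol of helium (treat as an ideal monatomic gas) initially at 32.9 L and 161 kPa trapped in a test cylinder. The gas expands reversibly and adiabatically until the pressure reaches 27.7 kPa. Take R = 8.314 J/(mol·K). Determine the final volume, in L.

T₁ = P₁V₁/(nR) = 161×32.9/(1.57×8.314) = 406 K.
Adiabatic: T₂/T₁ = (P₂/P₁)^((γ−1)/γ) ⇒ T₂ = 406×(0.172)^0.400 = 201 K; V₂ = 94.6 L.

94.6 L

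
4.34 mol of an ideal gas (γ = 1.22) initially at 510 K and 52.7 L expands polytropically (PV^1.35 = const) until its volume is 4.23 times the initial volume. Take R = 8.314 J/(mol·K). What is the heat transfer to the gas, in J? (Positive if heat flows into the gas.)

-12300 J

P₁ = nRT₁/V₁ = 4.34×8.314×510/52.7 = 349 kPa.
Polytropic n=1.35: T₂ = T₁(V₁/V₂)^(n−1) = 510×(0.236)^0.35 = 308 K; P₂ = P₁(V₁/V₂)^n = 49.8 kPa.
W = (P₁V₁−P₂V₂)/(n−1) = (349×52.7−49.8×223)/0.35 = 20800 J.
ΔU = nCvΔT = 4.34×37.8×(308−510) = -33200 J.
Q = ΔU + W = -12300 J.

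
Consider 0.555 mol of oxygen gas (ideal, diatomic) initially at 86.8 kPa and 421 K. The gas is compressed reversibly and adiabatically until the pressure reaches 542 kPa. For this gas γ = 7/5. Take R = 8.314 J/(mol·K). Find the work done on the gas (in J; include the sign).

V₁ = nRT₁/P₁ = 0.555×8.314×421/86.8 = 22.4 L.
Adiabatic: T₂/T₁ = (P₂/P₁)^((γ−1)/γ) ⇒ T₂ = 421×(6.24)^0.286 = 710 K; V₂ = 6.05 L.
ΔU = nCvΔT = 0.555×20.8×(710−421) = 3340 J.
Q = 0 for an adiabatic process, so W = −ΔU = -3340 J.
Work done on the gas = −W_by = 3340 J.

3340 J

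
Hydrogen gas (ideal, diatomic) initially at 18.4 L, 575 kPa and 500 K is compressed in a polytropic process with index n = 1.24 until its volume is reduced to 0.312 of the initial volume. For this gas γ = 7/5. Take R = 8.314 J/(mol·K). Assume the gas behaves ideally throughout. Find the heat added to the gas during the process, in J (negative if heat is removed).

-5690 J

n = P₁V₁/(RT₁) = 575×18.4/(8.314×500) = 2.55 mol.
Polytropic n=1.24: T₂ = T₁(V₁/V₂)^(n−1) = 500×(3.21)^0.24 = 661 K; P₂ = P₁(V₁/V₂)^n = 2440 kPa.
W = (P₁V₁−P₂V₂)/(n−1) = (575×18.4−2440×5.74)/0.24 = -14200 J.
ΔU = nCvΔT = 2.55×20.8×(661−500) = 8530 J.
Q = ΔU + W = -5690 J.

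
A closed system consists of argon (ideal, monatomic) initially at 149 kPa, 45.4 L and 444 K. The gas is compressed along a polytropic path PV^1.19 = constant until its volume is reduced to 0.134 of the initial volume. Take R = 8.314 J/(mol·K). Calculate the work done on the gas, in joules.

16600 J

n = P₁V₁/(RT₁) = 149×45.4/(8.314×444) = 1.83 mol.
Polytropic n=1.19: T₂ = T₁(V₁/V₂)^(n−1) = 444×(7.46)^0.19 = 650 K; P₂ = P₁(V₁/V₂)^n = 1630 kPa.
W = (P₁V₁−P₂V₂)/(n−1) = (149×45.4−1630×6.08)/0.19 = -16600 J.
Work done on the gas = −W_by = 16600 J.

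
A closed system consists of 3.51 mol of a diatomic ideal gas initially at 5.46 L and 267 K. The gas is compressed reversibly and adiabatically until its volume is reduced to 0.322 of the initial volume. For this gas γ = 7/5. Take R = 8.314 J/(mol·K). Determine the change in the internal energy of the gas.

P₁ = nRT₁/V₁ = 3.51×8.314×267/5.46 = 1430 kPa.
Adiabatic: TV^(γ−1) = const ⇒ T₂ = 267×(3.11)^0.400 = 420 K; PV^γ = const ⇒ P₂ = 6970 kPa.
For an ideal gas ΔU = nCvΔT with Cv = (5/2)R = 20.8 J/(mol·K).
ΔU = 3.51×20.8×(420−267) = 11200 J.

11200 J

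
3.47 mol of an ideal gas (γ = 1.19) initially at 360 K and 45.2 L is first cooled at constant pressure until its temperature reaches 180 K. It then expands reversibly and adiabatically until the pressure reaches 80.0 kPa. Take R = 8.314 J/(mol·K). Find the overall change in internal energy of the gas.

P₁ = nRT₁/V₁ = 3.47×8.314×360/45.2 = 230 kPa.
Step 1 — Isobaric: P stays 230 kPa; V/T = const ⇒ T₂ = 180 K, V₂ = 22.6 L.
W = PΔV = 230×(22.6−45.2) kPa·L = -5190 J.
ΔU = nCvΔT = 3.47×43.8×(180−360) = -27300 J.
Q = ΔU + W = nCpΔT = -32500 J.
State after step 1: P = 230 kPa, V = 22.6 L, T = 180 K.
Step 2 — Adiabatic: T₂/T₁ = (P₂/P₁)^((γ−1)/γ) ⇒ T₂ = 180×(0.348)^0.160 = 152 K; V₂ = 54.8 L.
ΔU = nCvΔT = 3.47×43.8×(152−180) = -4240 J.
Q = 0 for an adiabatic process, so W = −ΔU = 4240 J.
Net over both steps: W = -956 J, Q = -32500 J, ΔU = -31600 J.

-31600 J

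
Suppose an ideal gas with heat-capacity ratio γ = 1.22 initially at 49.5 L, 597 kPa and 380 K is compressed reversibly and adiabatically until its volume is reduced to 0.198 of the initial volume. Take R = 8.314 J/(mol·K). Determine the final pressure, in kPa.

4310 kPa

Adiabatic: TV^(γ−1) = const ⇒ T₂ = 380×(5.05)^0.220 = 543 K; PV^γ = const ⇒ P₂ = 4310 kPa.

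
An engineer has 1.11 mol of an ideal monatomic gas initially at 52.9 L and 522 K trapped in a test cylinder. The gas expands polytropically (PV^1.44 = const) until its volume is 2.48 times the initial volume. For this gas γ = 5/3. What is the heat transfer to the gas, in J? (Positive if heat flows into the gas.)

1230 J

P₁ = nRT₁/V₁ = 1.11×8.314×522/52.9 = 91.1 kPa.
Polytropic n=1.44: T₂ = T₁(V₁/V₂)^(n−1) = 522×(0.403)^0.44 = 350 K; P₂ = P₁(V₁/V₂)^n = 24.6 kPa.
W = (P₁V₁−P₂V₂)/(n−1) = (91.1×52.9−24.6×131)/0.44 = 3610 J.
ΔU = nCvΔT = 1.11×12.5×(350−522) = -2380 J.
Q = ΔU + W = 1230 J.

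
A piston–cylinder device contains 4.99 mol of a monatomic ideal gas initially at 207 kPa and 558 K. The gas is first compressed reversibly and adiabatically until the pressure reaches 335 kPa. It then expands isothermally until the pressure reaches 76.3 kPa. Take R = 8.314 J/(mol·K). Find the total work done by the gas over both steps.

34100 J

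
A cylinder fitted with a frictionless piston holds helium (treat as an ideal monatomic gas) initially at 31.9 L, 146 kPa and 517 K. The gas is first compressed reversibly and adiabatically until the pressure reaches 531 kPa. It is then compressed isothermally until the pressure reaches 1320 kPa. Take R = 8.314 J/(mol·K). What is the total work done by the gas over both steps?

-11800 J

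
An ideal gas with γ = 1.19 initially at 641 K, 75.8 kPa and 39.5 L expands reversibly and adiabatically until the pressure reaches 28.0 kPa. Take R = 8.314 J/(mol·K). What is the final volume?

91.2 L

Adiabatic: T₂/T₁ = (P₂/P₁)^((γ−1)/γ) ⇒ T₂ = 641×(0.369)^0.160 = 547 K; V₂ = 91.2 L.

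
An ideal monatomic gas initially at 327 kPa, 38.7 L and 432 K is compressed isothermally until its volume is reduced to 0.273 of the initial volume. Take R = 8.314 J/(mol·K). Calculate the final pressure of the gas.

1200 kPa

Isothermal: T stays 432 K; PV = const ⇒ V₂ = 10.6 L, P₂ = 1200 kPa.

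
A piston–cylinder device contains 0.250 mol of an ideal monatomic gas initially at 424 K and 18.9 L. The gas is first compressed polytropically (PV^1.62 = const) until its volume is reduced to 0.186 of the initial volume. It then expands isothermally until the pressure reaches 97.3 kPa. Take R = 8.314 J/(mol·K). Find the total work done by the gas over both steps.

2360 J

P₁ = nRT₁/V₁ = 0.250×8.314×424/18.9 = 46.6 kPa.
Step 1 — Polytropic n=1.62: T₂ = T₁(V₁/V₂)^(n−1) = 424×(5.38)^0.62 = 1200 K; P₂ = P₁(V₁/V₂)^n = 711 kPa.
W = (P₁V₁−P₂V₂)/(n−1) = (46.6×18.9−711×3.52)/0.62 = -2610 J.
ΔU = nCvΔT = 0.250×12.5×(1200−424) = 2430 J.
Q = ΔU + W = -183 J.
State after step 1: P = 711 kPa, V = 3.52 L, T = 1200 K.
Step 2 — Isothermal: T stays 1200 K; PV = const ⇒ V₂ = 25.7 L, P₂ = 97.3 kPa.
ΔU = 0 (ideal gas, T constant).
W = nRT ln(V₂/V₁) = 0.250×8.314×1200×ln(7.31) = 4970 J.
Q = ΔU + W = 4970 J.
Net over both steps: W = 2360 J, Q = 4790 J, ΔU = 2430 J.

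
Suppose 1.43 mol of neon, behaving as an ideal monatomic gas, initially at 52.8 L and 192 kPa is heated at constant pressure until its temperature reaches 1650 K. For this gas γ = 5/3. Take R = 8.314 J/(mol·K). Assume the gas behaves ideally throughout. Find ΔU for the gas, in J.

14200 J

T₁ = P₁V₁/(nR) = 192×52.8/(1.43×8.314) = 853 K.
Isobaric: P stays 192 kPa; V/T = const ⇒ T₂ = 1650 K, V₂ = 102 L.
For an ideal gas ΔU = nCvΔT with Cv = (3/2)R = 12.5 J/(mol·K).
ΔU = 1.43×12.5×(1650−853) = 14200 J.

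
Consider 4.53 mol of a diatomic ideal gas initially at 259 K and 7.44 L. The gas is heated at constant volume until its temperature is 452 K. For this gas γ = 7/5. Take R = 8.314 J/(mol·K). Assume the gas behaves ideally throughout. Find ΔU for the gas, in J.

P₁ = nRT₁/V₁ = 4.53×8.314×259/7.44 = 1310 kPa.
Isochoric: V stays 7.44 L; P/T = const ⇒ T₂ = 452 K, P₂ = 2290 kPa.
For an ideal gas ΔU = nCvΔT with Cv = (5/2)R = 20.8 J/(mol·K).
ΔU = 4.53×20.8×(452−259) = 18200 J.

18200 J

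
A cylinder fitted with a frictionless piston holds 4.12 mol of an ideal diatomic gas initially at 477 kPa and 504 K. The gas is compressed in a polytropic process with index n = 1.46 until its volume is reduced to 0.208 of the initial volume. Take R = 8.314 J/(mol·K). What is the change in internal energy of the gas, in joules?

V₁ = nRT₁/P₁ = 4.12×8.314×504/477 = 36.2 L.
Polytropic n=1.46: T₂ = T₁(V₁/V₂)^(n−1) = 504×(4.81)^0.46 = 1040 K; P₂ = P₁(V₁/V₂)^n = 4720 kPa.
For an ideal gas ΔU = nCvΔT with Cv = (5/2)R = 20.8 J/(mol·K).
ΔU = 4.12×20.8×(1040−504) = 45700 J.

45700 J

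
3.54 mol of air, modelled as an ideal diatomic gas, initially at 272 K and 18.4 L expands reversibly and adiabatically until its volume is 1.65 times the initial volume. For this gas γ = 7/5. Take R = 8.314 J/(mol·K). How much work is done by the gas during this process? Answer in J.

3630 J

P₁ = nRT₁/V₁ = 3.54×8.314×272/18.4 = 435 kPa.
Adiabatic: TV^(γ−1) = const ⇒ T₂ = 272×(0.606)^0.400 = 223 K; PV^γ = const ⇒ P₂ = 216 kPa.
ΔU = nCvΔT = 3.54×20.8×(223−272) = -3630 J.
Q = 0 for an adiabatic process, so W = −ΔU = 3630 J.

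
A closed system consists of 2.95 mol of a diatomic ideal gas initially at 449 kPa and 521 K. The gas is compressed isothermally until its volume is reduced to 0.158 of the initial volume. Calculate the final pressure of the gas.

2840 kPa

V₁ = nRT₁/P₁ = 2.95×8.314×521/449 = 28.5 L.
Isothermal: T stays 521 K; PV = const ⇒ V₂ = 4.50 L, P₂ = 2840 kPa.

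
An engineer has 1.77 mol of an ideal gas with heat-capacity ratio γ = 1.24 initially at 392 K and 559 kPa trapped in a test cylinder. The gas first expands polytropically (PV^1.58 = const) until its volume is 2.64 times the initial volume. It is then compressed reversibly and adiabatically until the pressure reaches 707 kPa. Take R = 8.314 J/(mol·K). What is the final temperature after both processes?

V₁ = nRT₁/P₁ = 1.77×8.314×392/559 = 10.3 L.
Step 1 — Polytropic n=1.58: T₂ = T₁(V₁/V₂)^(n−1) = 392×(0.379)^0.58 = 223 K; P₂ = P₁(V₁/V₂)^n = 121 kPa.
W = (P₁V₁−P₂V₂)/(n−1) = (559×10.3−121×27.2)/0.58 = 4280 J.
ΔU = nCvΔT = 1.77×34.6×(223−392) = -10300 J.
Q = ΔU + W = -6070 J.
State after step 1: P = 121 kPa, V = 27.2 L, T = 223 K.
Step 2 — Adiabatic: T₂/T₁ = (P₂/P₁)^((γ−1)/γ) ⇒ T₂ = 223×(5.86)^0.194 = 314 K; V₂ = 6.54 L.
ΔU = nCvΔT = 1.77×34.6×(314−223) = 5590 J.
Q = 0 for an adiabatic process, so W = −ΔU = -5590 J.
Net over both steps: W = -1310 J, Q = -6070 J, ΔU = -4760 J.

314 K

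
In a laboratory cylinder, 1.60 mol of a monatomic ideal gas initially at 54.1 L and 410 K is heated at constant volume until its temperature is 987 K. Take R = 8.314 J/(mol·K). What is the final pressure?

243 kPa

P₁ = nRT₁/V₁ = 1.60×8.314×410/54.1 = 101 kPa.
Isochoric: V stays 54.1 L; P/T = const ⇒ T₂ = 987 K, P₂ = 243 kPa.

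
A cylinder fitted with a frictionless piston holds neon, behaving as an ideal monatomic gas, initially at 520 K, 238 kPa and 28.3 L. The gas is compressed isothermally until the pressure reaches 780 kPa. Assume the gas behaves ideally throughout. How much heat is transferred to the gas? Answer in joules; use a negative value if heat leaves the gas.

-8000 J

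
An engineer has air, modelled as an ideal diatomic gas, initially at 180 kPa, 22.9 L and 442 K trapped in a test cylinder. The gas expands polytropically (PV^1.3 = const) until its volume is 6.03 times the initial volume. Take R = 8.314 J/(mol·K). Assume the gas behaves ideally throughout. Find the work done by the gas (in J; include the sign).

5730 J

n = P₁V₁/(RT₁) = 180×22.9/(8.314×442) = 1.12 mol.
Polytropic n=1.3: T₂ = T₁(V₁/V₂)^(n−1) = 442×(0.166)^0.30 = 258 K; P₂ = P₁(V₁/V₂)^n = 17.4 kPa.
W = (P₁V₁−P₂V₂)/(n−1) = (180×22.9−17.4×138)/0.30 = 5730 J.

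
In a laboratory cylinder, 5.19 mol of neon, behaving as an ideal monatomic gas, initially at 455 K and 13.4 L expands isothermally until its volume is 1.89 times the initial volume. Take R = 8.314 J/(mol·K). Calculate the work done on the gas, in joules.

P₁ = nRT₁/V₁ = 5.19×8.314×455/13.4 = 1470 kPa.
Isothermal: T stays 455 K; PV = const ⇒ V₂ = 25.3 L, P₂ = 775 kPa.
W = nRT ln(V₂/V₁) = 5.19×8.314×455×ln(1.89) = 12500 J.
Work done on the gas = −W_by = -12500 J.

-12500 J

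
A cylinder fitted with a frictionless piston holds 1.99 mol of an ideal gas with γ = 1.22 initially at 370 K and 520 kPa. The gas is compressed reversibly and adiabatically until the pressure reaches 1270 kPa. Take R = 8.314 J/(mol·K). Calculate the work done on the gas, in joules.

4860 J

V₁ = nRT₁/P₁ = 1.99×8.314×370/520 = 11.8 L.
Adiabatic: T₂/T₁ = (P₂/P₁)^((γ−1)/γ) ⇒ T₂ = 370×(2.44)^0.180 = 435 K; V₂ = 5.66 L.
ΔU = nCvΔT = 1.99×37.8×(435−370) = 4860 J.
Q = 0 for an adiabatic process, so W = −ΔU = -4860 J.
Work done on the gas = −W_by = 4860 J.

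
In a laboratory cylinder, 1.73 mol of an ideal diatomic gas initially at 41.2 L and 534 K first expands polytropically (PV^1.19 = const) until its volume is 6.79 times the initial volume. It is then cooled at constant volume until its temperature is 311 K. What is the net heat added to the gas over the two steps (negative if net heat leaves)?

4310 J

P₁ = nRT₁/V₁ = 1.73×8.314×534/41.2 = 186 kPa.
Step 1 — Polytropic n=1.19: T₂ = T₁(V₁/V₂)^(n−1) = 534×(0.147)^0.19 = 371 K; P₂ = P₁(V₁/V₂)^n = 19.1 kPa.
W = (P₁V₁−P₂V₂)/(n−1) = (186×41.2−19.1×280)/0.19 = 12300 J.
ΔU = nCvΔT = 1.73×20.8×(371−534) = -5860 J.
Q = ΔU + W = 6470 J.
State after step 1: P = 19.1 kPa, V = 280 L, T = 371 K.
Step 2 — Isochoric: V stays 280 L; P/T = const ⇒ T₂ = 311 K, P₂ = 16.0 kPa.
W = 0 (no volume change).
ΔU = nCvΔT = 1.73×20.8×(311−371) = -2160 J.
Q = ΔU = -2160 J.
Net over both steps: W = 12300 J, Q = 4310 J, ΔU = -8020 J.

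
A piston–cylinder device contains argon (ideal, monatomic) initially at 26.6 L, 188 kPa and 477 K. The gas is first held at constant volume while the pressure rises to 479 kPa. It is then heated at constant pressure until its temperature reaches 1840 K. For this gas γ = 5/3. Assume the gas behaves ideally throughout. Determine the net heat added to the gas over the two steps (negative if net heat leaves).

n = P₁V₁/(RT₁) = 188×26.6/(8.314×477) = 1.26 mol.
Step 1 — Isochoric: V stays 26.6 L; P/T = const ⇒ T₂ = 1220 K, P₂ = 479 kPa.
W = 0 (no volume change).
ΔU = nCvΔT = 1.26×12.5×(1220−477) = 11600 J.
Q = ΔU = 11600 J.
State after step 1: P = 479 kPa, V = 26.6 L, T = 1220 K.
Step 2 — Isobaric: P stays 479 kPa; V/T = const ⇒ T₂ = 1840 K, V₂ = 40.3 L.
W = PΔV = 479×(40.3−26.6) kPa·L = 6550 J.
ΔU = nCvΔT = 1.26×12.5×(1840−1220) = 9820 J.
Q = ΔU + W = nCpΔT = 16400 J.
Net over both steps: W = 6550 J, Q = 28000 J, ΔU = 21400 J.

28000 J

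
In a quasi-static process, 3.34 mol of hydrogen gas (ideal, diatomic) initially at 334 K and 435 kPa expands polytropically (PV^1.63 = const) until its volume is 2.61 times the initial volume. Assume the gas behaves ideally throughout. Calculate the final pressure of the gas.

V₁ = nRT₁/P₁ = 3.34×8.314×334/435 = 21.3 L.
Polytropic n=1.63: T₂ = T₁(V₁/V₂)^(n−1) = 334×(0.383)^0.63 = 183 K; P₂ = P₁(V₁/V₂)^n = 91.1 kPa.

91.1 kPa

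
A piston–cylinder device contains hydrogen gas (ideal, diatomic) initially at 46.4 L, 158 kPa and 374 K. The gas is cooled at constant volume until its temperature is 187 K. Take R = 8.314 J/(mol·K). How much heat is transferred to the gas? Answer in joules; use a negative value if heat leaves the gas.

-9160 J

n = P₁V₁/(RT₁) = 158×46.4/(8.314×374) = 2.36 mol.
Isochoric: V stays 46.4 L; P/T = const ⇒ T₂ = 187 K, P₂ = 79.0 kPa.
W = 0 (no volume change).
ΔU = nCvΔT = 2.36×20.8×(187−374) = -9160 J.
Q = ΔU = -9160 J.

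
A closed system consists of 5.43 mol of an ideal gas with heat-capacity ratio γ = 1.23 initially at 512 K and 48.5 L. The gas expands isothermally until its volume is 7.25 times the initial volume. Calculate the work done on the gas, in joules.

-45800 J

P₁ = nRT₁/V₁ = 5.43×8.314×512/48.5 = 477 kPa.
Isothermal: T stays 512 K; PV = const ⇒ V₂ = 352 L, P₂ = 65.7 kPa.
W = nRT ln(V₂/V₁) = 5.43×8.314×512×ln(7.25) = 45800 J.
Work done on the gas = −W_by = -45800 J.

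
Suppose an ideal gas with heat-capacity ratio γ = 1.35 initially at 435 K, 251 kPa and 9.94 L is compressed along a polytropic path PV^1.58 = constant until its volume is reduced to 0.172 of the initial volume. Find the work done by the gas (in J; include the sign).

n = P₁V₁/(RT₁) = 251×9.94/(8.314×435) = 0.690 mol.
Polytropic n=1.58: T₂ = T₁(V₁/V₂)^(n−1) = 435×(5.81)^0.58 = 1210 K; P₂ = P₁(V₁/V₂)^n = 4050 kPa.
W = (P₁V₁−P₂V₂)/(n−1) = (251×9.94−4050×1.71)/0.58 = -7640 J.

-7640 J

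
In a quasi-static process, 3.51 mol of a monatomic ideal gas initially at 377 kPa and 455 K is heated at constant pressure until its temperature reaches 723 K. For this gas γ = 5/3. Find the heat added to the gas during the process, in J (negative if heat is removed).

V₁ = nRT₁/P₁ = 3.51×8.314×455/377 = 35.2 L.
Isobaric: P stays 377 kPa; V/T = const ⇒ T₂ = 723 K, V₂ = 56.0 L.
W = PΔV = 377×(56.0−35.2) kPa·L = 7820 J.
ΔU = nCvΔT = 3.51×12.5×(723−455) = 11700 J.
Q = ΔU + W = nCpΔT = 19600 J.

19600 J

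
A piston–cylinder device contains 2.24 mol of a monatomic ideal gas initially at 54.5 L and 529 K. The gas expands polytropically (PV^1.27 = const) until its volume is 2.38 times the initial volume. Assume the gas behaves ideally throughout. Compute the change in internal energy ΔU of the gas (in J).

-3080 J

P₁ = nRT₁/V₁ = 2.24×8.314×529/54.5 = 181 kPa.
Polytropic n=1.27: T₂ = T₁(V₁/V₂)^(n−1) = 529×(0.420)^0.27 = 419 K; P₂ = P₁(V₁/V₂)^n = 60.1 kPa.
For an ideal gas ΔU = nCvΔT with Cv = (3/2)R = 12.5 J/(mol·K).
ΔU = 2.24×12.5×(419−529) = -3080 J.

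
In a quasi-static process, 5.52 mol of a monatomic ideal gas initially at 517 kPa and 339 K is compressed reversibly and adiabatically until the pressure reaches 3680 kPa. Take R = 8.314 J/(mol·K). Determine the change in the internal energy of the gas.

V₁ = nRT₁/P₁ = 5.52×8.314×339/517 = 30.1 L.
Adiabatic: T₂/T₁ = (P₂/P₁)^((γ−1)/γ) ⇒ T₂ = 339×(7.12)^0.400 = 743 K; V₂ = 9.27 L.
For an ideal gas ΔU = nCvΔT with Cv = (3/2)R = 12.5 J/(mol·K).
ΔU = 5.52×12.5×(743−339) = 27800 J.

27800 J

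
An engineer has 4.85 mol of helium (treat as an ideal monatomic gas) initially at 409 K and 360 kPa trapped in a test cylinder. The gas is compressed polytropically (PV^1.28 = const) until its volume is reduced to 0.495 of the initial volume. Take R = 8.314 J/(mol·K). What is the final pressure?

V₁ = nRT₁/P₁ = 4.85×8.314×409/360 = 45.8 L.
Polytropic n=1.28: T₂ = T₁(V₁/V₂)^(n−1) = 409×(2.02)^0.28 = 498 K; P₂ = P₁(V₁/V₂)^n = 886 kPa.

886 kPa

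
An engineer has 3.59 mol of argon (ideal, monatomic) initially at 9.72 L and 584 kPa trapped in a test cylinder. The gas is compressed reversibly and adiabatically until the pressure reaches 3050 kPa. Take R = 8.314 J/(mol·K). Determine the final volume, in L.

3.61 L

T₁ = P₁V₁/(nR) = 584×9.72/(3.59×8.314) = 190 K.
Adiabatic: T₂/T₁ = (P₂/P₁)^((γ−1)/γ) ⇒ T₂ = 190×(5.22)^0.400 = 368 K; V₂ = 3.61 L.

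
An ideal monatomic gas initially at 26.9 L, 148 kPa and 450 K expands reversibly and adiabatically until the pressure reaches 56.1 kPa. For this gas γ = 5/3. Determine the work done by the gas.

n = P₁V₁/(RT₁) = 148×26.9/(8.314×450) = 1.06 mol.
Adiabatic: T₂/T₁ = (P₂/P₁)^((γ−1)/γ) ⇒ T₂ = 450×(0.379)^0.400 = 305 K; V₂ = 48.1 L.
ΔU = nCvΔT = 1.06×12.5×(305−450) = -1920 J.
Q = 0 for an adiabatic process, so W = −ΔU = 1920 J.

1920 J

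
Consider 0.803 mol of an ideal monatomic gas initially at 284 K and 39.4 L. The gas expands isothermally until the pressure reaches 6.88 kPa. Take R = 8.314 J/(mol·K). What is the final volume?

276 L

P₁ = nRT₁/V₁ = 0.803×8.314×284/39.4 = 48.1 kPa.
Isothermal: T stays 284 K; PV = const ⇒ V₂ = 276 L, P₂ = 6.88 kPa.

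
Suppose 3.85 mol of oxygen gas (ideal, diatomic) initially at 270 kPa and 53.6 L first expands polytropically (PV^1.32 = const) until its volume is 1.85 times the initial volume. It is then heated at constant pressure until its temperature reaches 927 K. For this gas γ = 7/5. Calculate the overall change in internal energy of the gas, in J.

38000 J

T₁ = P₁V₁/(nR) = 270×53.6/(3.85×8.314) = 452 K.
Step 1 — Polytropic n=1.32: T₂ = T₁(V₁/V₂)^(n−1) = 452×(0.541)^0.32 = 371 K; P₂ = P₁(V₁/V₂)^n = 120 kPa.
W = (P₁V₁−P₂V₂)/(n−1) = (270×53.6−120×99.2)/0.32 = 8080 J.
ΔU = nCvΔT = 3.85×20.8×(371−452) = -6470 J.
Q = ΔU + W = 1620 J.
State after step 1: P = 120 kPa, V = 99.2 L, T = 371 K.
Step 2 — Isobaric: P stays 120 kPa; V/T = const ⇒ T₂ = 927 K, V₂ = 248 L.
W = PΔV = 120×(248−99.2) kPa·L = 17800 J.
ΔU = nCvΔT = 3.85×20.8×(927−371) = 44500 J.
Q = ΔU + W = nCpΔT = 62300 J.
Net over both steps: W = 25900 J, Q = 63900 J, ΔU = 38000 J.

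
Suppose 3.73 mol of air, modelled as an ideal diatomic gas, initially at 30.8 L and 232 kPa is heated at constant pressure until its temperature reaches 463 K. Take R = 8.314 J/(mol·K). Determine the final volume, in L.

T₁ = P₁V₁/(nR) = 232×30.8/(3.73×8.314) = 230 K.
Isobaric: P stays 232 kPa; V/T = const ⇒ T₂ = 463 K, V₂ = 61.9 L.

61.9 L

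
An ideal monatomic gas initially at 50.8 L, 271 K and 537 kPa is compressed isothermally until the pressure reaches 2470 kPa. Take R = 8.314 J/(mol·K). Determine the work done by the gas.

-41600 J

n = P₁V₁/(RT₁) = 537×50.8/(8.314×271) = 12.1 mol.
Isothermal: T stays 271 K; PV = const ⇒ V₂ = 11.0 L, P₂ = 2470 kPa.
W = nRT ln(V₂/V₁) = 12.1×8.314×271×ln(0.217) = -41600 J.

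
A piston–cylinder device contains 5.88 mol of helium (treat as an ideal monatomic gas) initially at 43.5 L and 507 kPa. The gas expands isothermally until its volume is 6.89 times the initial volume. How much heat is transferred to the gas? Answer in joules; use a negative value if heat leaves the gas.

42600 J

T₁ = P₁V₁/(nR) = 507×43.5/(5.88×8.314) = 451 K.
Isothermal: T stays 451 K; PV = const ⇒ V₂ = 300 L, P₂ = 73.6 kPa.
ΔU = 0 (ideal gas, T constant).
W = nRT ln(V₂/V₁) = 5.88×8.314×451×ln(6.89) = 42600 J.
Q = ΔU + W = 42600 J.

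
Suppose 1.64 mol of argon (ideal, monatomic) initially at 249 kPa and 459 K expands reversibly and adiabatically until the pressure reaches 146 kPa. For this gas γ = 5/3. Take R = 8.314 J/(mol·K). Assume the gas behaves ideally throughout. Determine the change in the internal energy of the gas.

-1810 J

V₁ = nRT₁/P₁ = 1.64×8.314×459/249 = 25.1 L.
Adiabatic: T₂/T₁ = (P₂/P₁)^((γ−1)/γ) ⇒ T₂ = 459×(0.586)^0.400 = 371 K; V₂ = 34.6 L.
For an ideal gas ΔU = nCvΔT with Cv = (3/2)R = 12.5 J/(mol·K).
ΔU = 1.64×12.5×(371−459) = -1810 J.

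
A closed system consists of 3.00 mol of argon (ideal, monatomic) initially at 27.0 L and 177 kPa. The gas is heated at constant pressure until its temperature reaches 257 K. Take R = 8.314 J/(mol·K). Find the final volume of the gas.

T₁ = P₁V₁/(nR) = 177×27.0/(3.00×8.314) = 192 K.
Isobaric: P stays 177 kPa; V/T = const ⇒ T₂ = 257 K, V₂ = 36.2 L.

36.2 L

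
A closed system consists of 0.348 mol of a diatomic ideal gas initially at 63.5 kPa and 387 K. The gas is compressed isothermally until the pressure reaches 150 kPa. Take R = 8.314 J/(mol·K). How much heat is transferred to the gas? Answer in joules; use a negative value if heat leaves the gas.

-962 J

V₁ = nRT₁/P₁ = 0.348×8.314×387/63.5 = 17.6 L.
Isothermal: T stays 387 K; PV = const ⇒ V₂ = 7.46 L, P₂ = 150 kPa.
ΔU = 0 (ideal gas, T constant).
W = nRT ln(V₂/V₁) = 0.348×8.314×387×ln(0.423) = -962 J.
Q = ΔU + W = -962 J.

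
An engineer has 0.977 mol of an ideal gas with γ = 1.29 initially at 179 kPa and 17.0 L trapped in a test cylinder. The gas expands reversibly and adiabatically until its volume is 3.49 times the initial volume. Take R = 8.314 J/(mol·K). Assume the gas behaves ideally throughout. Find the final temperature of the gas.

T₁ = P₁V₁/(nR) = 179×17.0/(0.977×8.314) = 375 K.
Adiabatic: TV^(γ−1) = const ⇒ T₂ = 375×(0.287)^0.290 = 261 K; PV^γ = const ⇒ P₂ = 35.7 kPa.

261 K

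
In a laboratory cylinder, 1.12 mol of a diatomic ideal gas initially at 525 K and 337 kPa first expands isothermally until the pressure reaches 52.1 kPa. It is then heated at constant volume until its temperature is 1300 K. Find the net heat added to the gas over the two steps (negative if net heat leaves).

V₁ = nRT₁/P₁ = 1.12×8.314×525/337 = 14.5 L.
Step 1 — Isothermal: T stays 525 K; PV = const ⇒ V₂ = 93.8 L, P₂ = 52.1 kPa.
ΔU = 0 (ideal gas, T constant).
W = nRT ln(V₂/V₁) = 1.12×8.314×525×ln(6.47) = 9130 J.
Q = ΔU + W = 9130 J.
State after step 1: P = 52.1 kPa, V = 93.8 L, T = 525 K.
Step 2 — Isochoric: V stays 93.8 L; P/T = const ⇒ T₂ = 1300 K, P₂ = 129 kPa.
W = 0 (no volume change).
ΔU = nCvΔT = 1.12×20.8×(1300−525) = 18000 J.
Q = ΔU = 18000 J.
Net over both steps: W = 9130 J, Q = 27200 J, ΔU = 18000 J.

27200 J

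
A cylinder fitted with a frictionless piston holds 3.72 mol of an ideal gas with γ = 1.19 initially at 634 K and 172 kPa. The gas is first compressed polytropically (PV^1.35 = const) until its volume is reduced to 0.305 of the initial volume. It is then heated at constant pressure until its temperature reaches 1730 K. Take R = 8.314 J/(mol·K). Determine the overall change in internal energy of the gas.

V₁ = nRT₁/P₁ = 3.72×8.314×634/172 = 114 L.
Step 1 — Polytropic n=1.35: T₂ = T₁(V₁/V₂)^(n−1) = 634×(3.28)^0.35 = 961 K; P₂ = P₁(V₁/V₂)^n = 855 kPa.
W = (P₁V₁−P₂V₂)/(n−1) = (172×114−855×34.8)/0.35 = -28900 J.
ΔU = nCvΔT = 3.72×43.8×(961−634) = 53200 J.
Q = ΔU + W = 24300 J.
State after step 1: P = 855 kPa, V = 34.8 L, T = 961 K.
Step 2 — Isobaric: P stays 855 kPa; V/T = const ⇒ T₂ = 1730 K, V₂ = 62.6 L.
W = PΔV = 855×(62.6−34.8) kPa·L = 23800 J.
ΔU = nCvΔT = 3.72×43.8×(1730−961) = 125000 J.
Q = ΔU + W = nCpΔT = 149000 J.
Net over both steps: W = -5080 J, Q = 173000 J, ΔU = 178000 J.

178000 J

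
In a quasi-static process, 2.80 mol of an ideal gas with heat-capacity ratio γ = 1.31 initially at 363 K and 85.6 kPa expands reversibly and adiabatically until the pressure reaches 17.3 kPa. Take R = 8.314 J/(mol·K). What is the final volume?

V₁ = nRT₁/P₁ = 2.80×8.314×363/85.6 = 98.7 L.
Adiabatic: T₂/T₁ = (P₂/P₁)^((γ−1)/γ) ⇒ T₂ = 363×(0.202)^0.237 = 249 K; V₂ = 335 L.

335 L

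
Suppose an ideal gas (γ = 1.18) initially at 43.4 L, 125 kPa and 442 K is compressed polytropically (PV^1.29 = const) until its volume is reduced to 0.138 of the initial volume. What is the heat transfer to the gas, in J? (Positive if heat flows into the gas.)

n = P₁V₁/(RT₁) = 125×43.4/(8.314×442) = 1.48 mol.
Polytropic n=1.29: T₂ = T₁(V₁/V₂)^(n−1) = 442×(7.25)^0.29 = 785 K; P₂ = P₁(V₁/V₂)^n = 1610 kPa.
W = (P₁V₁−P₂V₂)/(n−1) = (125×43.4−1610×5.99)/0.29 = -14500 J.
ΔU = nCvΔT = 1.48×46.2×(785−442) = 23400 J.
Q = ΔU + W = 8870 J.

8870 J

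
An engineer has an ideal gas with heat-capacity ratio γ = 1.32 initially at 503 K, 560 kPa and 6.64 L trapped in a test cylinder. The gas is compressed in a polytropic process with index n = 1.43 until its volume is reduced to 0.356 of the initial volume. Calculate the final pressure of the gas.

2450 kPa

Polytropic n=1.43: T₂ = T₁(V₁/V₂)^(n−1) = 503×(2.81)^0.43 = 784 K; P₂ = P₁(V₁/V₂)^n = 2450 kPa.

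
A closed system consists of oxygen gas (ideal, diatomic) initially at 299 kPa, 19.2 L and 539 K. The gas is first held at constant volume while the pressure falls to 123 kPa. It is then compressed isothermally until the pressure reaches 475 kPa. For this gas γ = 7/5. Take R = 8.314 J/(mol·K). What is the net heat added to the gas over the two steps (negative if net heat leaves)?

-11600 J

n = P₁V₁/(RT₁) = 299×19.2/(8.314×539) = 1.28 mol.
Step 1 — Isochoric: V stays 19.2 L; P/T = const ⇒ T₂ = 222 K, P₂ = 123 kPa.
W = 0 (no volume change).
ΔU = nCvΔT = 1.28×20.8×(222−539) = -8450 J.
Q = ΔU = -8450 J.
State after step 1: P = 123 kPa, V = 19.2 L, T = 222 K.
Step 2 — Isothermal: T stays 222 K; PV = const ⇒ V₂ = 4.97 L, P₂ = 475 kPa.
ΔU = 0 (ideal gas, T constant).
W = nRT ln(V₂/V₁) = 1.28×8.314×222×ln(0.259) = -3190 J.
Q = ΔU + W = -3190 J.
Net over both steps: W = -3190 J, Q = -11600 J, ΔU = -8450 J.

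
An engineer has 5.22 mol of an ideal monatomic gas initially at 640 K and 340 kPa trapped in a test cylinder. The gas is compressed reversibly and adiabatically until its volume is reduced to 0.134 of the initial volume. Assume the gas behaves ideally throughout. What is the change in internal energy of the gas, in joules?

V₁ = nRT₁/P₁ = 5.22×8.314×640/340 = 81.7 L.
Adiabatic: TV^(γ−1) = const ⇒ T₂ = 640×(7.46)^0.667 = 2440 K; PV^γ = const ⇒ P₂ = 9690 kPa.
For an ideal gas ΔU = nCvΔT with Cv = (3/2)R = 12.5 J/(mol·K).
ΔU = 5.22×12.5×(2440−640) = 117000 J.

117000 J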